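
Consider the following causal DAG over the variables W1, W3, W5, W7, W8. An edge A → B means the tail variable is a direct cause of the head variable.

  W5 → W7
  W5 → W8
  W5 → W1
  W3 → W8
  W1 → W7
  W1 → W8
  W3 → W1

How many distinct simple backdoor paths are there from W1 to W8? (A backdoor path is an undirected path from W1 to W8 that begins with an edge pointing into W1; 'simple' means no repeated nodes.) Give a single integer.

2

A backdoor path from W1 to W8 is any simple undirected path whose first edge points into W1 (i.e. leaves W1 via a parent).
Parents of W1: {W3, W5}.
Enumerating:
  P1: W1 <- W3 -> W8
  P2: W1 <- W5 -> W8
That exhausts the simple backdoor paths. Count: 2.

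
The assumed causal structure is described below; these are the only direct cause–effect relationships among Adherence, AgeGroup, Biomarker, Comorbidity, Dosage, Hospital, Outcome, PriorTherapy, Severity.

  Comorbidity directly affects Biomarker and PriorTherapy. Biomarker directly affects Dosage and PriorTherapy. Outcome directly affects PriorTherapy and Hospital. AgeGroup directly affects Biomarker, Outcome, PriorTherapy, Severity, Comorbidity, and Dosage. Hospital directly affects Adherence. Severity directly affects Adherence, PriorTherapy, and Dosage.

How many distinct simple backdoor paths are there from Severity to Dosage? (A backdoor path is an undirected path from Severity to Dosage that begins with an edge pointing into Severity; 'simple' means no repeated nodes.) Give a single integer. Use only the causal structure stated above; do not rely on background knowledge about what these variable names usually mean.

A backdoor path from Severity to Dosage is any simple undirected path whose first edge points into Severity (i.e. leaves Severity via a parent).
Parents of Severity: {AgeGroup}.
Enumerating:
  P1: Severity <- AgeGroup -> Comorbidity -> Biomarker -> Dosage
  P2: Severity <- AgeGroup -> Comorbidity -> PriorTherapy <- Biomarker -> Dosage
  P3: Severity <- AgeGroup -> Biomarker -> Dosage
  P4: Severity <- AgeGroup -> Outcome -> PriorTherapy <- Comorbidity -> Biomarker -> Dosage
  P5: Severity <- AgeGroup -> Outcome -> PriorTherapy <- Biomarker -> Dosage
  P6: Severity <- AgeGroup -> PriorTherapy <- Comorbidity -> Biomarker -> Dosage
  P7: Severity <- AgeGroup -> PriorTherapy <- Biomarker -> Dosage
  P8: Severity <- AgeGroup -> Dosage
That exhausts the simple backdoor paths. Count: 8.

8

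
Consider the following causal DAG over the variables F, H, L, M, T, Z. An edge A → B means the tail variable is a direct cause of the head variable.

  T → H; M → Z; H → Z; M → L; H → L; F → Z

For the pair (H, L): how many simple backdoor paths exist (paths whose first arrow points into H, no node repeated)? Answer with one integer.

0

A backdoor path from H to L is any simple undirected path whose first edge points into H (i.e. leaves H via a parent).
Parents of H: {T}.
No simple path from any parent of H reaches L without revisiting H, so there are no backdoor paths.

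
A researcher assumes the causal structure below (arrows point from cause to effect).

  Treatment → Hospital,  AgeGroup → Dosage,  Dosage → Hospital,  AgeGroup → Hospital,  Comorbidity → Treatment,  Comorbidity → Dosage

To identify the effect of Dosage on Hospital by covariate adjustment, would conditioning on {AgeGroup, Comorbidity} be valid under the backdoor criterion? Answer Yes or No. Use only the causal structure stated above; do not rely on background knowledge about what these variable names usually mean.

Yes

Backdoor paths from Dosage to Hospital (paths whose first edge points into Dosage):
  P1: Dosage <- AgeGroup -> Hospital
  P2: Dosage <- Comorbidity -> Treatment -> Hospital
Condition 1 (no descendant of Dosage in the set): holds — descendants of Dosage are {Hospital}; none are in {AgeGroup, Comorbidity}.
Condition 2 (every backdoor path blocked by {AgeGroup, Comorbidity}):
  P1: blocked at fork node AgeGroup ∈ conditioning set.
  P2: blocked at fork node Comorbidity ∈ conditioning set.
{AgeGroup, Comorbidity} satisfies the backdoor criterion.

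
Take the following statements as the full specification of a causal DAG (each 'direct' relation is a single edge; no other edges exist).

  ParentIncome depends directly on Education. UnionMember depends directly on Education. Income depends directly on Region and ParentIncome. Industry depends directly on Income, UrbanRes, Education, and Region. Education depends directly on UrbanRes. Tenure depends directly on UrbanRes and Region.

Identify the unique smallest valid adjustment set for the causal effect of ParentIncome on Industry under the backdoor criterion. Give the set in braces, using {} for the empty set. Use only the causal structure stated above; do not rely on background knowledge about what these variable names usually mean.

{Education}

Variables eligible for adjustment (non-descendants of ParentIncome, excluding ParentIncome and Industry): {Education, Region, Tenure, UnionMember, UrbanRes}.
Backdoor paths from ParentIncome to Industry:
  P1: ParentIncome <- Education <- UrbanRes -> Tenure <- Region -> Income -> Industry
  P2: ParentIncome <- Education <- UrbanRes -> Tenure <- Region -> Industry
  P3: ParentIncome <- Education <- UrbanRes -> Industry
  P4: ParentIncome <- Education -> Industry
The empty set is not sufficient: P3 (ParentIncome <- Education <- UrbanRes -> Industry) has no collider blocking it and no conditioned non-collider, so it is open.
Try {Education}:
  P1: blocked at chain node Education ∈ conditioning set.
  P2: blocked at chain node Education ∈ conditioning set.
  P3: blocked at chain node Education ∈ conditioning set.
  P4: blocked at fork node Education ∈ conditioning set.
{Education} contains no descendant of ParentIncome and blocks every backdoor path.
No other singleton works — e.g. {Region} leaves P3 open — so {Education} is the unique smallest valid adjustment set.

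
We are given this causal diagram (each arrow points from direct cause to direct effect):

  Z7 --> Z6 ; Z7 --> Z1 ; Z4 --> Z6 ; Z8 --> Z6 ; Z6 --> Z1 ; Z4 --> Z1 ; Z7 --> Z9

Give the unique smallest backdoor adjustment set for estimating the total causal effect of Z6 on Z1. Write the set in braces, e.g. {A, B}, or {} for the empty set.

{Z4, Z7}

Variables eligible for adjustment (non-descendants of Z6, excluding Z6 and Z1): {Z4, Z7, Z8, Z9}.
Backdoor paths from Z6 to Z1:
  P1: Z6 <- Z7 -> Z1
  P2: Z6 <- Z4 -> Z1
The empty set is not sufficient: P1 (Z6 <- Z7 -> Z1) has no collider blocking it and no conditioned non-collider, so it is open.
Try {Z4, Z7}:
  P1: blocked at fork node Z7 ∈ conditioning set.
  P2: blocked at fork node Z4 ∈ conditioning set.
{Z4, Z7} contains no descendant of Z6 and blocks every backdoor path.
Every element of {Z4, Z7} is needed (dropping Z4 leaves P2 open; dropping Z7 leaves P1 open), so no proper subset is valid.
Among all size-2 subsets of the eligible variables, only {Z4, Z7} blocks every backdoor path, so it is the unique smallest valid adjustment set.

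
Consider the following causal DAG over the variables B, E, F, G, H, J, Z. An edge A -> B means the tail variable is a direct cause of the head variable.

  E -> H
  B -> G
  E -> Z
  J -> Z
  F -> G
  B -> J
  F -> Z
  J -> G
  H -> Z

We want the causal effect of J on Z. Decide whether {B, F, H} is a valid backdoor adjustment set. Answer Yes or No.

Backdoor paths from J to Z (paths whose first edge points into J):
  P1: J <- B -> G <- F -> Z
Condition 1 (no descendant of J in the set): holds — descendants of J are {G, Z}; none are in {B, F, H}.
Condition 2 (every backdoor path blocked by {B, F, H}):
  P1: blocked at fork node B ∈ conditioning set.
{B, F, H} satisfies the backdoor criterion.

Yes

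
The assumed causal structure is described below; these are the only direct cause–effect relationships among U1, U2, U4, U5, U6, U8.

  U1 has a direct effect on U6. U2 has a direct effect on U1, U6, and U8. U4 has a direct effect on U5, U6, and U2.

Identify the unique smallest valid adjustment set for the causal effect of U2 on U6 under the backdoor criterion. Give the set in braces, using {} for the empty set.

Variables eligible for adjustment (non-descendants of U2, excluding U2 and U6): {U4, U5}.
Backdoor paths from U2 to U6:
  P1: U2 <- U4 -> U6
The empty set is not sufficient: P1 (U2 <- U4 -> U6) has no collider blocking it and no conditioned non-collider, so it is open.
Try {U4}:
  P1: blocked at fork node U4 ∈ conditioning set.
{U4} contains no descendant of U2 and blocks every backdoor path.
No other singleton works — e.g. {U5} leaves P1 open — so {U4} is the unique smallest valid adjustment set.

{U4}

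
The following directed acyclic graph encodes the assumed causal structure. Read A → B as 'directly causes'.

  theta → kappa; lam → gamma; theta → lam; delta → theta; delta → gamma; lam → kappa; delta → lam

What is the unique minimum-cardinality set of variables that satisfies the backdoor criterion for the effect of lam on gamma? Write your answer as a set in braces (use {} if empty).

Variables eligible for adjustment (non-descendants of lam, excluding lam and gamma): {delta, theta}.
Backdoor paths from lam to gamma:
  P1: lam <- delta -> gamma
  P2: lam <- theta <- delta -> gamma
The empty set is not sufficient: P1 (lam <- delta -> gamma) has no collider blocking it and no conditioned non-collider, so it is open.
Try {delta}:
  P1: blocked at fork node delta ∈ conditioning set.
  P2: blocked at fork node delta ∈ conditioning set.
{delta} contains no descendant of lam and blocks every backdoor path.
No other singleton works — e.g. {theta} leaves P1 open — so {delta} is the unique smallest valid adjustment set.

{delta}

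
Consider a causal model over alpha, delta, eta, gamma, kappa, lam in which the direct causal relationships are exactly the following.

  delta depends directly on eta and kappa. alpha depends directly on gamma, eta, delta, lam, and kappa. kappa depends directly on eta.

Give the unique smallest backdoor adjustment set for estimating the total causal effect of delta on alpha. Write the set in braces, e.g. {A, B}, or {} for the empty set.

{eta, kappa}

Variables eligible for adjustment (non-descendants of delta, excluding delta and alpha): {eta, gamma, kappa, lam}.
Backdoor paths from delta to alpha:
  P1: delta <- eta -> kappa -> alpha
  P2: delta <- eta -> alpha
  P3: delta <- kappa <- eta -> alpha
  P4: delta <- kappa -> alpha
The empty set is not sufficient: P1 (delta <- eta -> kappa -> alpha) has no collider blocking it and no conditioned non-collider, so it is open.
Try {eta, kappa}:
  P1: blocked at fork node eta ∈ conditioning set.
  P2: blocked at fork node eta ∈ conditioning set.
  P3: blocked at chain node kappa ∈ conditioning set.
  P4: blocked at fork node kappa ∈ conditioning set.
{eta, kappa} contains no descendant of delta and blocks every backdoor path.
Every element of {eta, kappa} is needed (dropping eta leaves P2 open; dropping kappa leaves P4 open), so no proper subset is valid.
Among all size-2 subsets of the eligible variables, only {eta, kappa} blocks every backdoor path, so it is the unique smallest valid adjustment set.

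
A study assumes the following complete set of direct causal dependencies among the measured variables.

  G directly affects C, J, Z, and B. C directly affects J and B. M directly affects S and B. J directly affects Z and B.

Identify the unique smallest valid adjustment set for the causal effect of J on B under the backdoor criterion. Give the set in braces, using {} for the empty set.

{C, G}

Variables eligible for adjustment (non-descendants of J, excluding J and B): {C, G, M, S}.
Backdoor paths from J to B:
  P1: J <- G -> C -> B
  P2: J <- G -> B
  P3: J <- C <- G -> B
  P4: J <- C -> B
The empty set is not sufficient: P1 (J <- G -> C -> B) has no collider blocking it and no conditioned non-collider, so it is open.
Try {C, G}:
  P1: blocked at fork node G ∈ conditioning set.
  P2: blocked at fork node G ∈ conditioning set.
  P3: blocked at chain node C ∈ conditioning set.
  P4: blocked at fork node C ∈ conditioning set.
{C, G} contains no descendant of J and blocks every backdoor path.
Every element of {C, G} is needed (dropping C leaves P4 open; dropping G leaves P2 open), so no proper subset is valid.
Among all size-2 subsets of the eligible variables, only {C, G} blocks every backdoor path, so it is the unique smallest valid adjustment set.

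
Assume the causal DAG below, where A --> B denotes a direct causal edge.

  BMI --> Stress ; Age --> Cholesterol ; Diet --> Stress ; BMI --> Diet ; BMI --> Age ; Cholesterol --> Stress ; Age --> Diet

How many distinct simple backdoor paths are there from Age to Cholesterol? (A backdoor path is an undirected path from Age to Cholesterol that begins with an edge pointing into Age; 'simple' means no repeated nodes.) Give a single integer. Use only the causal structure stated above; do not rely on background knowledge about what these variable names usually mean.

A backdoor path from Age to Cholesterol is any simple undirected path whose first edge points into Age (i.e. leaves Age via a parent).
Parents of Age: {BMI}.
Enumerating:
  P1: Age <- BMI -> Diet -> Stress <- Cholesterol
  P2: Age <- BMI -> Stress <- Cholesterol
That exhausts the simple backdoor paths. Count: 2.

2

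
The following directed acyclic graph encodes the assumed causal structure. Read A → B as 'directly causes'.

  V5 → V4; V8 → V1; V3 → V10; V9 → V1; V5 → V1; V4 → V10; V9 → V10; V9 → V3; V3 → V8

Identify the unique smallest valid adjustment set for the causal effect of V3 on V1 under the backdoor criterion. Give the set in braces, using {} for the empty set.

Variables eligible for adjustment (non-descendants of V3, excluding V3 and V1): {V4, V5, V9}.
Backdoor paths from V3 to V1:
  P1: V3 <- V9 -> V10 <- V4 <- V5 -> V1
  P2: V3 <- V9 -> V1
The empty set is not sufficient: P2 (V3 <- V9 -> V1) has no collider blocking it and no conditioned non-collider, so it is open.
Try {V9}:
  P1: blocked at fork node V9 ∈ conditioning set.
  P2: blocked at fork node V9 ∈ conditioning set.
{V9} contains no descendant of V3 and blocks every backdoor path.
No other singleton works — e.g. {V5} leaves P2 open — so {V9} is the unique smallest valid adjustment set.

{V9}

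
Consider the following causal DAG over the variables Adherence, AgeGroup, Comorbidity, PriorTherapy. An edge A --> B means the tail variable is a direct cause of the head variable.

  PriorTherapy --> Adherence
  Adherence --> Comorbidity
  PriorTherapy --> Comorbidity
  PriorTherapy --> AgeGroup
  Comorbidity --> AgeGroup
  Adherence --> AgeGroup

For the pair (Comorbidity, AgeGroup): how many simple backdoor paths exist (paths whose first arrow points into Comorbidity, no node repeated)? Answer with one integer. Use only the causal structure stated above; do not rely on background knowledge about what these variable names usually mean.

4

A backdoor path from Comorbidity to AgeGroup is any simple undirected path whose first edge points into Comorbidity (i.e. leaves Comorbidity via a parent).
Parents of Comorbidity: {Adherence, PriorTherapy}.
Enumerating:
  P1: Comorbidity <- PriorTherapy -> Adherence -> AgeGroup
  P2: Comorbidity <- PriorTherapy -> AgeGroup
  P3: Comorbidity <- Adherence <- PriorTherapy -> AgeGroup
  P4: Comorbidity <- Adherence -> AgeGroup
That exhausts the simple backdoor paths. Count: 4.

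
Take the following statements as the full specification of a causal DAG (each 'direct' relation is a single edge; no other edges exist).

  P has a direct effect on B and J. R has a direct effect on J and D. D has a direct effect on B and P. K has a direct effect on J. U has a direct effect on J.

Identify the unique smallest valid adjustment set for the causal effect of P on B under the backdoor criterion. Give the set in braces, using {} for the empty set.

{D}

Variables eligible for adjustment (non-descendants of P, excluding P and B): {D, K, R, U}.
Backdoor paths from P to B:
  P1: P <- D -> B
The empty set is not sufficient: P1 (P <- D -> B) has no collider blocking it and no conditioned non-collider, so it is open.
Try {D}:
  P1: blocked at fork node D ∈ conditioning set.
{D} contains no descendant of P and blocks every backdoor path.
No other singleton works — e.g. {U} leaves P1 open — so {D} is the unique smallest valid adjustment set.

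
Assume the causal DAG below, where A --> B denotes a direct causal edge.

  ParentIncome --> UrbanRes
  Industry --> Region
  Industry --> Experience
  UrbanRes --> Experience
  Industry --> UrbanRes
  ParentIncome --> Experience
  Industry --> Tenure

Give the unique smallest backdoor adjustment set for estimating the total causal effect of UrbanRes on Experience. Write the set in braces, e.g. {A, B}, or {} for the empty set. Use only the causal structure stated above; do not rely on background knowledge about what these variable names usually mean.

{Industry, ParentIncome}

Variables eligible for adjustment (non-descendants of UrbanRes, excluding UrbanRes and Experience): {Industry, ParentIncome, Region, Tenure}.
Backdoor paths from UrbanRes to Experience:
  P1: UrbanRes <- Industry -> Experience
  P2: UrbanRes <- ParentIncome -> Experience
The empty set is not sufficient: P1 (UrbanRes <- Industry -> Experience) has no collider blocking it and no conditioned non-collider, so it is open.
Try {Industry, ParentIncome}:
  P1: blocked at fork node Industry ∈ conditioning set.
  P2: blocked at fork node ParentIncome ∈ conditioning set.
{Industry, ParentIncome} contains no descendant of UrbanRes and blocks every backdoor path.
Every element of {Industry, ParentIncome} is needed (dropping Industry leaves P1 open; dropping ParentIncome leaves P2 open), so no proper subset is valid.
Among all size-2 subsets of the eligible variables, only {Industry, ParentIncome} blocks every backdoor path, so it is the unique smallest valid adjustment set.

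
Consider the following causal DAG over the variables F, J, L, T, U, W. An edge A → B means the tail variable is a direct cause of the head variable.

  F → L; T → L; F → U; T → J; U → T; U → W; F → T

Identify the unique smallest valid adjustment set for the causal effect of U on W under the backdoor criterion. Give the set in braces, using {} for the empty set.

{}

Variables eligible for adjustment (non-descendants of U, excluding U and W): {F}.
Backdoor paths from U to W:
  (none)
With no backdoor paths the empty set already satisfies the criterion, and it is trivially minimal.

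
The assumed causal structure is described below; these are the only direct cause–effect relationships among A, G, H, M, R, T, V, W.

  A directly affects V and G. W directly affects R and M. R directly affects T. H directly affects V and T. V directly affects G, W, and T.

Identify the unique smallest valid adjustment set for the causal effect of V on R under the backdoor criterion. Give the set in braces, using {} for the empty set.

{}

Variables eligible for adjustment (non-descendants of V, excluding V and R): {A, H}.
Backdoor paths from V to R:
  P1: V <- H -> T <- R
Each backdoor path contains an unconditioned collider, so every path is already blocked with the empty conditioning set:
  P1: blocked at collider T (neither it nor any descendant is in the conditioning set).
The empty set is therefore the unique smallest valid set.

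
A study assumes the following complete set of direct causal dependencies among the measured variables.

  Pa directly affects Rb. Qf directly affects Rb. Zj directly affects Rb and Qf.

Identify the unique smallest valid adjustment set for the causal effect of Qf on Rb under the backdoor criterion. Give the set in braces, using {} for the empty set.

Variables eligible for adjustment (non-descendants of Qf, excluding Qf and Rb): {Pa, Zj}.
Backdoor paths from Qf to Rb:
  P1: Qf <- Zj -> Rb
The empty set is not sufficient: P1 (Qf <- Zj -> Rb) has no collider blocking it and no conditioned non-collider, so it is open.
Try {Zj}:
  P1: blocked at fork node Zj ∈ conditioning set.
{Zj} contains no descendant of Qf and blocks every backdoor path.
No other singleton works — e.g. {Pa} leaves P1 open — so {Zj} is the unique smallest valid adjustment set.

{Zj}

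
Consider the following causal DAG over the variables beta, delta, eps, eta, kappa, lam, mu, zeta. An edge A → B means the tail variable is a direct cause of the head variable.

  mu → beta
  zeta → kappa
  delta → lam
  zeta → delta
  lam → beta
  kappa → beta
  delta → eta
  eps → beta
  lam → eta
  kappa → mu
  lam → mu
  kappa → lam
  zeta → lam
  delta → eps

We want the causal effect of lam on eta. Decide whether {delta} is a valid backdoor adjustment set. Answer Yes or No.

Backdoor paths from lam to eta (paths whose first edge points into lam):
  P1: lam <- zeta -> delta -> eta
  P2: lam <- zeta -> kappa -> mu -> beta <- eps <- delta -> eta
  P3: lam <- zeta -> kappa -> beta <- eps <- delta -> eta
  P4: lam <- delta -> eta
  P5: lam <- kappa <- zeta -> delta -> eta
  P6: lam <- kappa -> mu -> beta <- eps <- delta -> eta
  P7: lam <- kappa -> beta <- eps <- delta -> eta
Condition 1 (no descendant of lam in the set): holds — descendants of lam are {beta, eta, mu}; none are in {delta}.
Condition 2 (every backdoor path blocked by {delta}):
  P1: blocked at chain node delta ∈ conditioning set.
  P2: blocked at collider beta (neither it nor any descendant is in the conditioning set).
  P3: blocked at collider beta (neither it nor any descendant is in the conditioning set).
  P4: blocked at fork node delta ∈ conditioning set.
  P5: blocked at chain node delta ∈ conditioning set.
  P6: blocked at collider beta (neither it nor any descendant is in the conditioning set).
  P7: blocked at collider beta (neither it nor any descendant is in the conditioning set).
{delta} satisfies the backdoor criterion.

Yes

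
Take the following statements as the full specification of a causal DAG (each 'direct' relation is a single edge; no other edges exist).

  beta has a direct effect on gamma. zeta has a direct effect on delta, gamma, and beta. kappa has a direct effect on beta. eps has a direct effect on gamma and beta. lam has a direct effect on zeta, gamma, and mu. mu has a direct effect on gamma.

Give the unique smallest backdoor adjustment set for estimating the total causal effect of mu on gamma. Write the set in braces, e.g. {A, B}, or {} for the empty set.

{lam}

Variables eligible for adjustment (non-descendants of mu, excluding mu and gamma): {beta, delta, eps, kappa, lam, zeta}.
Backdoor paths from mu to gamma:
  P1: mu <- lam -> zeta -> beta <- eps -> gamma
  P2: mu <- lam -> zeta -> beta -> gamma
  P3: mu <- lam -> zeta -> gamma
  P4: mu <- lam -> gamma
The empty set is not sufficient: P2 (mu <- lam -> zeta -> beta -> gamma) has no collider blocking it and no conditioned non-collider, so it is open.
Try {lam}:
  P1: blocked at fork node lam ∈ conditioning set.
  P2: blocked at fork node lam ∈ conditioning set.
  P3: blocked at fork node lam ∈ conditioning set.
  P4: blocked at fork node lam ∈ conditioning set.
{lam} contains no descendant of mu and blocks every backdoor path.
No other singleton works — e.g. {eps} leaves P2 open — so {lam} is the unique smallest valid adjustment set.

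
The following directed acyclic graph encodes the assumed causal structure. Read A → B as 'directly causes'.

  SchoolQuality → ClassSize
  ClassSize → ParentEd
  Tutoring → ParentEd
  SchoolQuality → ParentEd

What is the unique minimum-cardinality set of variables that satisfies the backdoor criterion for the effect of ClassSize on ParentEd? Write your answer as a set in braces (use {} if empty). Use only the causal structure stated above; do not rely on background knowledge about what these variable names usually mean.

Variables eligible for adjustment (non-descendants of ClassSize, excluding ClassSize and ParentEd): {SchoolQuality, Tutoring}.
Backdoor paths from ClassSize to ParentEd:
  P1: ClassSize <- SchoolQuality -> ParentEd
The empty set is not sufficient: P1 (ClassSize <- SchoolQuality -> ParentEd) has no collider blocking it and no conditioned non-collider, so it is open.
Try {SchoolQuality}:
  P1: blocked at fork node SchoolQuality ∈ conditioning set.
{SchoolQuality} contains no descendant of ClassSize and blocks every backdoor path.
No other singleton works — e.g. {Tutoring} leaves P1 open — so {SchoolQuality} is the unique smallest valid adjustment set.

{SchoolQuality}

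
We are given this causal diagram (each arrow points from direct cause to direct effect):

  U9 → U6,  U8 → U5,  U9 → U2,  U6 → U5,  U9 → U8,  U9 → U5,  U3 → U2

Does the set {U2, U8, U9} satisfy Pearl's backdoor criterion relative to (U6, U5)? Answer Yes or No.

Backdoor paths from U6 to U5 (paths whose first edge points into U6):
  P1: U6 <- U9 -> U8 -> U5
  P2: U6 <- U9 -> U5
Condition 1 (no descendant of U6 in the set): holds — descendants of U6 are {U5}; none are in {U2, U8, U9}.
Condition 2 (every backdoor path blocked by {U2, U8, U9}):
  P1: blocked at fork node U9 ∈ conditioning set.
  P2: blocked at fork node U9 ∈ conditioning set.
{U2, U8, U9} satisfies the backdoor criterion.

Yes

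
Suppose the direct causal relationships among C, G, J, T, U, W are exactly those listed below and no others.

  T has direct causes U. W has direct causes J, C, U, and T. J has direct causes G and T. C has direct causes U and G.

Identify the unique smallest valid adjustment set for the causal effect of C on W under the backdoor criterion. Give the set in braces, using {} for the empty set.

{G, U}

Variables eligible for adjustment (non-descendants of C, excluding C and W): {G, J, T, U}.
Backdoor paths from C to W:
  P1: C <- U -> T -> J -> W
  P2: C <- U -> T -> W
  P3: C <- U -> W
  P4: C <- G -> J <- T <- U -> W
  P5: C <- G -> J <- T -> W
  P6: C <- G -> J -> W
The empty set is not sufficient: P1 (C <- U -> T -> J -> W) has no collider blocking it and no conditioned non-collider, so it is open.
Try {G, U}:
  P1: blocked at fork node U ∈ conditioning set.
  P2: blocked at fork node U ∈ conditioning set.
  P3: blocked at fork node U ∈ conditioning set.
  P4: blocked at fork node G ∈ conditioning set.
  P5: blocked at fork node G ∈ conditioning set.
  P6: blocked at fork node G ∈ conditioning set.
{G, U} contains no descendant of C and blocks every backdoor path.
Every element of {G, U} is needed (dropping G leaves P6 open; dropping U leaves P1 open), so no proper subset is valid.
Among all size-2 subsets of the eligible variables, only {G, U} blocks every backdoor path, so it is the unique smallest valid adjustment set.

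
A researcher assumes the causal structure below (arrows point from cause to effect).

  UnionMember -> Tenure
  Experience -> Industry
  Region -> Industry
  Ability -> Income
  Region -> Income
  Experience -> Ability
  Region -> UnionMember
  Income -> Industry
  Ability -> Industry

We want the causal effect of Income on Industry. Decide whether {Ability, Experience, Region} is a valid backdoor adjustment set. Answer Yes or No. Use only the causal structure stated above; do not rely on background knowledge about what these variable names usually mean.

Yes

Backdoor paths from Income to Industry (paths whose first edge points into Income):
  P1: Income <- Region -> Industry
  P2: Income <- Ability <- Experience -> Industry
  P3: Income <- Ability -> Industry
Condition 1 (no descendant of Income in the set): holds — descendants of Income are {Industry}; none are in {Ability, Experience, Region}.
Condition 2 (every backdoor path blocked by {Ability, Experience, Region}):
  P1: blocked at fork node Region ∈ conditioning set.
  P2: blocked at chain node Ability ∈ conditioning set.
  P3: blocked at fork node Ability ∈ conditioning set.
{Ability, Experience, Region} satisfies the backdoor criterion.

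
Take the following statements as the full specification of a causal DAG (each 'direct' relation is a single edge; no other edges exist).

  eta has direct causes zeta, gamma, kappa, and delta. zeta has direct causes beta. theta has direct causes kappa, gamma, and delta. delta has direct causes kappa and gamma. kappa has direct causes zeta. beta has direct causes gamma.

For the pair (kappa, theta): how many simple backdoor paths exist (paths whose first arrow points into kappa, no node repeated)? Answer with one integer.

A backdoor path from kappa to theta is any simple undirected path whose first edge points into kappa (i.e. leaves kappa via a parent).
Parents of kappa: {zeta}.
Enumerating:
  P1: kappa <- zeta <- beta <- gamma -> delta -> theta
  P2: kappa <- zeta <- beta <- gamma -> eta <- delta -> theta
  P3: kappa <- zeta <- beta <- gamma -> theta
  P4: kappa <- zeta -> eta <- gamma -> delta -> theta
  P5: kappa <- zeta -> eta <- gamma -> theta
  P6: kappa <- zeta -> eta <- delta <- gamma -> theta
  P7: kappa <- zeta -> eta <- delta -> theta
That exhausts the simple backdoor paths. Count: 7.

7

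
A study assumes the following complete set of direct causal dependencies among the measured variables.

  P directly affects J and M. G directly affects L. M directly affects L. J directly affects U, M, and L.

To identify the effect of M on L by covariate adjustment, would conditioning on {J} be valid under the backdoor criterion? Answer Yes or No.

Yes

Backdoor paths from M to L (paths whose first edge points into M):
  P1: M <- P -> J -> L
  P2: M <- J -> L
Condition 1 (no descendant of M in the set): holds — descendants of M are {L}; none are in {J}.
Condition 2 (every backdoor path blocked by {J}):
  P1: blocked at chain node J ∈ conditioning set.
  P2: blocked at fork node J ∈ conditioning set.
{J} satisfies the backdoor criterion.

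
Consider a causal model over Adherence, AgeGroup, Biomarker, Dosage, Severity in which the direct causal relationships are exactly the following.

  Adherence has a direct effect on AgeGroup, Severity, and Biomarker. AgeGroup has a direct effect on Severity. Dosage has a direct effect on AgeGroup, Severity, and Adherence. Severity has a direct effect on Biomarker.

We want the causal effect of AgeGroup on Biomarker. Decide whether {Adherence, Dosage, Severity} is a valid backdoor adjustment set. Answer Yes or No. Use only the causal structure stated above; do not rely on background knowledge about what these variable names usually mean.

Backdoor paths from AgeGroup to Biomarker (paths whose first edge points into AgeGroup):
  P1: AgeGroup <- Dosage -> Adherence -> Severity -> Biomarker
  P2: AgeGroup <- Dosage -> Adherence -> Biomarker
  P3: AgeGroup <- Dosage -> Severity <- Adherence -> Biomarker
  P4: AgeGroup <- Dosage -> Severity -> Biomarker
  P5: AgeGroup <- Adherence <- Dosage -> Severity -> Biomarker
  P6: AgeGroup <- Adherence -> Severity -> Biomarker
  P7: AgeGroup <- Adherence -> Biomarker
Condition 1 (no descendant of AgeGroup in the set): FAILS — Severity is a descendant of AgeGroup.
Condition 2 (every backdoor path blocked by {Adherence, Dosage, Severity}):
  P1: blocked at fork node Dosage ∈ conditioning set.
  P2: blocked at fork node Dosage ∈ conditioning set.
  P3: blocked at fork node Dosage ∈ conditioning set.
  P4: blocked at fork node Dosage ∈ conditioning set.
  P5: blocked at chain node Adherence ∈ conditioning set.
  P6: blocked at fork node Adherence ∈ conditioning set.
  P7: blocked at fork node Adherence ∈ conditioning set.
{Adherence, Dosage, Severity} does not satisfy the backdoor criterion.

No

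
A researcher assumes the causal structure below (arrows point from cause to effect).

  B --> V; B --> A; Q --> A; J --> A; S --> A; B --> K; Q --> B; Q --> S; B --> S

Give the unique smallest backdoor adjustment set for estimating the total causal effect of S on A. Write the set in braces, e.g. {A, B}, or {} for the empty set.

{B, Q}

Variables eligible for adjustment (non-descendants of S, excluding S and A): {B, J, K, Q, V}.
Backdoor paths from S to A:
  P1: S <- Q -> B -> A
  P2: S <- Q -> A
  P3: S <- B <- Q -> A
  P4: S <- B -> A
The empty set is not sufficient: P1 (S <- Q -> B -> A) has no collider blocking it and no conditioned non-collider, so it is open.
Try {B, Q}:
  P1: blocked at fork node Q ∈ conditioning set.
  P2: blocked at fork node Q ∈ conditioning set.
  P3: blocked at chain node B ∈ conditioning set.
  P4: blocked at fork node B ∈ conditioning set.
{B, Q} contains no descendant of S and blocks every backdoor path.
Every element of {B, Q} is needed (dropping B leaves P4 open; dropping Q leaves P2 open), so no proper subset is valid.
Among all size-2 subsets of the eligible variables, only {B, Q} blocks every backdoor path, so it is the unique smallest valid adjustment set.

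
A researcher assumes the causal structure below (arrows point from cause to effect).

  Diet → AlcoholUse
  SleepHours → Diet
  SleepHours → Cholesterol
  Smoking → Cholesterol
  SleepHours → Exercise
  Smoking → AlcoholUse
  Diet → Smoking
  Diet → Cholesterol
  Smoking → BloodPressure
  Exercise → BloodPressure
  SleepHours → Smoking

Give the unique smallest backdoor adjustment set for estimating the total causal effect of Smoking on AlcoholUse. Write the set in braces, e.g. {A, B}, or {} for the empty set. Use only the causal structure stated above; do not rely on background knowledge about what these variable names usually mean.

{Diet}

Variables eligible for adjustment (non-descendants of Smoking, excluding Smoking and AlcoholUse): {Diet, Exercise, SleepHours}.
Backdoor paths from Smoking to AlcoholUse:
  P1: Smoking <- SleepHours -> Diet -> AlcoholUse
  P2: Smoking <- SleepHours -> Cholesterol <- Diet -> AlcoholUse
  P3: Smoking <- Diet -> AlcoholUse
The empty set is not sufficient: P1 (Smoking <- SleepHours -> Diet -> AlcoholUse) has no collider blocking it and no conditioned non-collider, so it is open.
Try {Diet}:
  P1: blocked at chain node Diet ∈ conditioning set.
  P2: blocked at collider Cholesterol (neither it nor any descendant is in the conditioning set).
  P3: blocked at fork node Diet ∈ conditioning set.
{Diet} contains no descendant of Smoking and blocks every backdoor path.
No other singleton works — e.g. {SleepHours} leaves P3 open — so {Diet} is the unique smallest valid adjustment set.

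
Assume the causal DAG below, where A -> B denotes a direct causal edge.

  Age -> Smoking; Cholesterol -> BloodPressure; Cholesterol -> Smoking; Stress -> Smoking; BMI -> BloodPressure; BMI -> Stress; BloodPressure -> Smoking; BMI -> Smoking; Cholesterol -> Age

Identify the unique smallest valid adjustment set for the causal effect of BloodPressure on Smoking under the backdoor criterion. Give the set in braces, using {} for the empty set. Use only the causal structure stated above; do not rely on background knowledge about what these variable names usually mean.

Variables eligible for adjustment (non-descendants of BloodPressure, excluding BloodPressure and Smoking): {Age, BMI, Cholesterol, Stress}.
Backdoor paths from BloodPressure to Smoking:
  P1: BloodPressure <- BMI -> Stress -> Smoking
  P2: BloodPressure <- BMI -> Smoking
  P3: BloodPressure <- Cholesterol -> Age -> Smoking
  P4: BloodPressure <- Cholesterol -> Smoking
The empty set is not sufficient: P1 (BloodPressure <- BMI -> Stress -> Smoking) has no collider blocking it and no conditioned non-collider, so it is open.
Try {BMI, Cholesterol}:
  P1: blocked at fork node BMI ∈ conditioning set.
  P2: blocked at fork node BMI ∈ conditioning set.
  P3: blocked at fork node Cholesterol ∈ conditioning set.
  P4: blocked at fork node Cholesterol ∈ conditioning set.
{BMI, Cholesterol} contains no descendant of BloodPressure and blocks every backdoor path.
Every element of {BMI, Cholesterol} is needed (dropping BMI leaves P1 open; dropping Cholesterol leaves P3 open), so no proper subset is valid.
Among all size-2 subsets of the eligible variables, only {BMI, Cholesterol} blocks every backdoor path, so it is the unique smallest valid adjustment set.

{BMI, Cholesterol}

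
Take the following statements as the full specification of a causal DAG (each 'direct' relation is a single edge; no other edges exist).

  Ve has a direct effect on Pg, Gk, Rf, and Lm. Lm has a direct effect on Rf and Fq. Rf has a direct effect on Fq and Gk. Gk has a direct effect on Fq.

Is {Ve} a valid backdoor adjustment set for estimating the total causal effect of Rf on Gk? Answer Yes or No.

Yes

Backdoor paths from Rf to Gk (paths whose first edge points into Rf):
  P1: Rf <- Ve -> Lm -> Fq <- Gk
  P2: Rf <- Ve -> Gk
  P3: Rf <- Lm <- Ve -> Gk
  P4: Rf <- Lm -> Fq <- Gk
Condition 1 (no descendant of Rf in the set): holds — descendants of Rf are {Fq, Gk}; none are in {Ve}.
Condition 2 (every backdoor path blocked by {Ve}):
  P1: blocked at fork node Ve ∈ conditioning set.
  P2: blocked at fork node Ve ∈ conditioning set.
  P3: blocked at fork node Ve ∈ conditioning set.
  P4: blocked at collider Fq (neither it nor any descendant is in the conditioning set).
{Ve} satisfies the backdoor criterion.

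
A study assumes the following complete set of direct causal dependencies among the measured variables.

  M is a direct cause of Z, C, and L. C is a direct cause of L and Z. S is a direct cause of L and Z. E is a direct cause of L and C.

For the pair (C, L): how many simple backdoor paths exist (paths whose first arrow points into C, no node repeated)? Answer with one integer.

A backdoor path from C to L is any simple undirected path whose first edge points into C (i.e. leaves C via a parent).
Parents of C: {E, M}.
Enumerating:
  P1: C <- E -> L
  P2: C <- M -> L
  P3: C <- M -> Z <- S -> L
That exhausts the simple backdoor paths. Count: 3.

3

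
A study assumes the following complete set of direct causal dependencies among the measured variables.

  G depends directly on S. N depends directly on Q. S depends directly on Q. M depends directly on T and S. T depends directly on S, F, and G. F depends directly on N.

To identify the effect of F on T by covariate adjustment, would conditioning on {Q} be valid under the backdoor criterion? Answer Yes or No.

Yes

Backdoor paths from F to T (paths whose first edge points into F):
  P1: F <- N <- Q -> S -> G -> T
  P2: F <- N <- Q -> S -> T
  P3: F <- N <- Q -> S -> M <- T
Condition 1 (no descendant of F in the set): holds — descendants of F are {M, T}; none are in {Q}.
Condition 2 (every backdoor path blocked by {Q}):
  P1: blocked at fork node Q ∈ conditioning set.
  P2: blocked at fork node Q ∈ conditioning set.
  P3: blocked at fork node Q ∈ conditioning set.
{Q} satisfies the backdoor criterion.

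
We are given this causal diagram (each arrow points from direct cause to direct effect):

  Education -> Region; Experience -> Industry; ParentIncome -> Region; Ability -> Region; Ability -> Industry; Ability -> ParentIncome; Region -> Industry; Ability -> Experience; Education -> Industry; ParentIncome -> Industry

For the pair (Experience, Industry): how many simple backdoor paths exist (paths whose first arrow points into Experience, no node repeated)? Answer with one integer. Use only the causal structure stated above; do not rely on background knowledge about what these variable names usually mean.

A backdoor path from Experience to Industry is any simple undirected path whose first edge points into Experience (i.e. leaves Experience via a parent).
Parents of Experience: {Ability}.
Enumerating:
  P1: Experience <- Ability -> ParentIncome -> Region <- Education -> Industry
  P2: Experience <- Ability -> ParentIncome -> Region -> Industry
  P3: Experience <- Ability -> ParentIncome -> Industry
  P4: Experience <- Ability -> Region <- Education -> Industry
  P5: Experience <- Ability -> Region <- ParentIncome -> Industry
  P6: Experience <- Ability -> Region -> Industry
  P7: Experience <- Ability -> Industry
That exhausts the simple backdoor paths. Count: 7.

7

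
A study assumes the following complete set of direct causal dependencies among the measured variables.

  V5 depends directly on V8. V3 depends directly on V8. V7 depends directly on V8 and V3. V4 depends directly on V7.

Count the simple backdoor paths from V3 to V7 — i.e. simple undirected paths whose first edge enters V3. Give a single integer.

A backdoor path from V3 to V7 is any simple undirected path whose first edge points into V3 (i.e. leaves V3 via a parent).
Parents of V3: {V8}.
Enumerating:
  P1: V3 <- V8 -> V7
That exhausts the simple backdoor paths. Count: 1.

1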